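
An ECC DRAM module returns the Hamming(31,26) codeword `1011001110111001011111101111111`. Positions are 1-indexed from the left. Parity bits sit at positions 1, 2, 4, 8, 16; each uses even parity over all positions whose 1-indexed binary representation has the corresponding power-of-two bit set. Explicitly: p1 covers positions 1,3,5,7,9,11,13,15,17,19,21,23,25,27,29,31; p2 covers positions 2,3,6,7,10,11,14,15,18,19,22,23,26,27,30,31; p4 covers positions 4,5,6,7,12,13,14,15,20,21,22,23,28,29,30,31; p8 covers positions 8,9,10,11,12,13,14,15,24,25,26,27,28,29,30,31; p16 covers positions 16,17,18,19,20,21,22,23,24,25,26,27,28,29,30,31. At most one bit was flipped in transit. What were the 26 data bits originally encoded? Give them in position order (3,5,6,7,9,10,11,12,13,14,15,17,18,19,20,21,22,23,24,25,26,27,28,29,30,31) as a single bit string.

s1: b1⊕b3⊕b5⊕b7⊕b9⊕b11⊕b13⊕b15⊕b17⊕b19⊕b21⊕b23⊕b25⊕b27⊕b29⊕b31 = 1⊕1⊕0⊕1⊕1⊕1⊕1⊕0⊕0⊕1⊕1⊕1⊕1⊕1⊕1⊕1 = 1
s2: b2⊕b3⊕b6⊕b7⊕b10⊕b11⊕b14⊕b15⊕b18⊕b19⊕b22⊕b23⊕b26⊕b27⊕b30⊕b31 = 0⊕1⊕0⊕1⊕0⊕1⊕0⊕0⊕1⊕1⊕1⊕1⊕1⊕1⊕1⊕1 = 1
s4: b4⊕b5⊕b6⊕b7⊕b12⊕b13⊕b14⊕b15⊕b20⊕b21⊕b22⊕b23⊕b28⊕b29⊕b30⊕b31 = 1⊕0⊕0⊕1⊕1⊕1⊕0⊕0⊕1⊕1⊕1⊕1⊕1⊕1⊕1⊕1 = 0
s8: b8⊕b9⊕b10⊕b11⊕b12⊕b13⊕b14⊕b15⊕b24⊕b25⊕b26⊕b27⊕b28⊕b29⊕b30⊕b31 = 1⊕1⊕0⊕1⊕1⊕1⊕0⊕0⊕0⊕1⊕1⊕1⊕1⊕1⊕1⊕1 = 0
s16: b16⊕b17⊕b18⊕b19⊕b20⊕b21⊕b22⊕b23⊕b24⊕b25⊕b26⊕b27⊕b28⊕b29⊕b30⊕b31 = 1⊕0⊕1⊕1⊕1⊕1⊕1⊕1⊕0⊕1⊕1⊕1⊕1⊕1⊕1⊕1 = 0
Syndrome (s16...s1) = 00011 → position 3.
Flip bit 3: corrected codeword = 1001001110111001011111101111111
Data bits at positions 3,5,6,7,9,10,11,12,13,14,15,17,18,19,20,21,22,23,24,25,26,27,28,29,30,31: 00011011100011111101111111

00011011100011111101111111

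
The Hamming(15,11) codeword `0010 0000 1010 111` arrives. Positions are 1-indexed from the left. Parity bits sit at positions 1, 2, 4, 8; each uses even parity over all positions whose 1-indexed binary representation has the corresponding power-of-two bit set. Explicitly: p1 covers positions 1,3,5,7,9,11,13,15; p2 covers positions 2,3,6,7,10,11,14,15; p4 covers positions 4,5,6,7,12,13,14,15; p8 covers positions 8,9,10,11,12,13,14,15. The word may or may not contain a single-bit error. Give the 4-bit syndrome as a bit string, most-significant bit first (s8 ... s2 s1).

s1: b1⊕b3⊕b5⊕b7⊕b9⊕b11⊕b13⊕b15 = 0⊕1⊕0⊕0⊕1⊕1⊕1⊕1 = 1
s2: b2⊕b3⊕b6⊕b7⊕b10⊕b11⊕b14⊕b15 = 0⊕1⊕0⊕0⊕0⊕1⊕1⊕1 = 0
s4: b4⊕b5⊕b6⊕b7⊕b12⊕b13⊕b14⊕b15 = 0⊕0⊕0⊕0⊕0⊕1⊕1⊕1 = 1
s8: b8⊕b9⊕b10⊕b11⊕b12⊕b13⊕b14⊕b15 = 0⊕1⊕0⊕1⊕0⊕1⊕1⊕1 = 1
Syndrome (s8...s1) = 1101 → position 13.

1101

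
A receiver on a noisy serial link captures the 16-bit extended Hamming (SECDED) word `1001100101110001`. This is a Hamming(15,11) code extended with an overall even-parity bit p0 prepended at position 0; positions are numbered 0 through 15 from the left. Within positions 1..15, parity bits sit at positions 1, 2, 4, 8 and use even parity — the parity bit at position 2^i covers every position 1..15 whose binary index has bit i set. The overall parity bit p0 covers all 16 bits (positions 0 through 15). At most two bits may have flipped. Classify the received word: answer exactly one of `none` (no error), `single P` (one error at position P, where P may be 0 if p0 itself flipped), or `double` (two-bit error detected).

double

s1: b1⊕b3⊕b5⊕b7⊕b9⊕b11⊕b13⊕b15 = 0⊕1⊕0⊕1⊕1⊕1⊕0⊕1 = 1
s2: b2⊕b3⊕b6⊕b7⊕b10⊕b11⊕b14⊕b15 = 0⊕1⊕0⊕1⊕1⊕1⊕0⊕1 = 1
s4: b4⊕b5⊕b6⊕b7⊕b12⊕b13⊕b14⊕b15 = 1⊕0⊕0⊕1⊕0⊕0⊕0⊕1 = 1
s8: b8⊕b9⊕b10⊕b11⊕b12⊕b13⊕b14⊕b15 = 0⊕1⊕1⊕1⊕0⊕0⊕0⊕1 = 0
Syndrome (s8...s1) = 0111 → position 7.
Overall parity (XOR of all 16 bits, including p0): 1⊕0⊕0⊕1⊕1⊕0⊕0⊕1⊕0⊕1⊕1⊕1⊕0⊕0⊕0⊕1 = 0
Overall=0, syndrome position=7 → double-bit error detected (uncorrectable).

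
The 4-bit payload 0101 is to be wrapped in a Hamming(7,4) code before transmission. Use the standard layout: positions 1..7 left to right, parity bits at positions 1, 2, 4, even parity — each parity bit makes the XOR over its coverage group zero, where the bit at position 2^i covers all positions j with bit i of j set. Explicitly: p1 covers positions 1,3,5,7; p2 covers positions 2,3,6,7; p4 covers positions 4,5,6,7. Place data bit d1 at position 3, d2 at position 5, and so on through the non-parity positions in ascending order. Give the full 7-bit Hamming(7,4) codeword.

Place data bits at non-power-of-two positions: b3=0, b5=1, b6=0, b7=1.
p1 = XOR of data positions {3,5,7} = 0⊕1⊕1 = 0
p2 = XOR of data positions {3,6,7} = 0⊕0⊕1 = 1
p4 = XOR of data positions {5,6,7} = 1⊕0⊕1 = 0
Codeword b1..b7 = 0100101

0100101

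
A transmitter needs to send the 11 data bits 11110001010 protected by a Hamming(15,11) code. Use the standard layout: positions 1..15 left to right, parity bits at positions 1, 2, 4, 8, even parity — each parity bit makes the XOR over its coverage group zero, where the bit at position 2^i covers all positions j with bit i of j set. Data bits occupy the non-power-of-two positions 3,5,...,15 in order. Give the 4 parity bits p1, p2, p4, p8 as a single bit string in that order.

Place data bits at non-power-of-two positions: b3=1, b5=1, b6=1, b7=1, b9=0, b10=0, b11=0, b12=1, b13=0, b14=1, b15=0.
p1 = XOR of data positions {3,5,7,9,11,13,15} = 1⊕1⊕1⊕0⊕0⊕0⊕0 = 1
p2 = XOR of data positions {3,6,7,10,11,14,15} = 1⊕1⊕1⊕0⊕0⊕1⊕0 = 0
p4 = XOR of data positions {5,6,7,12,13,14,15} = 1⊕1⊕1⊕1⊕0⊕1⊕0 = 1
p8 = XOR of data positions {9,10,11,12,13,14,15} = 0⊕0⊕0⊕1⊕0⊕1⊕0 = 0
Parity bits p1,p2,p4,p8 = 1010

1010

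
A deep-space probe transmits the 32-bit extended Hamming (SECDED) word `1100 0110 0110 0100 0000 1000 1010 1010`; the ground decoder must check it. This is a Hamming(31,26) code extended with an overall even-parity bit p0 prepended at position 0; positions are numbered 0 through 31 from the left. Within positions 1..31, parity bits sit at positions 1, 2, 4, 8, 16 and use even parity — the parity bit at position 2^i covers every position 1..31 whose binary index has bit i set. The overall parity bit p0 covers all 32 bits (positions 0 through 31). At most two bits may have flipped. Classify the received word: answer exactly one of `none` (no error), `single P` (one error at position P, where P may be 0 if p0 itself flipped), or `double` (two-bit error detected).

double

s1: b1⊕b3⊕b5⊕b7⊕b9⊕b11⊕b13⊕b15⊕b17⊕b19⊕b21⊕b23⊕b25⊕b27⊕b29⊕b31 = 1⊕0⊕1⊕0⊕1⊕0⊕1⊕0⊕0⊕0⊕0⊕0⊕0⊕0⊕0⊕0 = 0
s2: b2⊕b3⊕b6⊕b7⊕b10⊕b11⊕b14⊕b15⊕b18⊕b19⊕b22⊕b23⊕b26⊕b27⊕b30⊕b31 = 0⊕0⊕1⊕0⊕1⊕0⊕0⊕0⊕0⊕0⊕0⊕0⊕1⊕0⊕1⊕0 = 0
s4: b4⊕b5⊕b6⊕b7⊕b12⊕b13⊕b14⊕b15⊕b20⊕b21⊕b22⊕b23⊕b28⊕b29⊕b30⊕b31 = 0⊕1⊕1⊕0⊕0⊕1⊕0⊕0⊕1⊕0⊕0⊕0⊕1⊕0⊕1⊕0 = 0
s8: b8⊕b9⊕b10⊕b11⊕b12⊕b13⊕b14⊕b15⊕b24⊕b25⊕b26⊕b27⊕b28⊕b29⊕b30⊕b31 = 0⊕1⊕1⊕0⊕0⊕1⊕0⊕0⊕1⊕0⊕1⊕0⊕1⊕0⊕1⊕0 = 1
s16: b16⊕b17⊕b18⊕b19⊕b20⊕b21⊕b22⊕b23⊕b24⊕b25⊕b26⊕b27⊕b28⊕b29⊕b30⊕b31 = 0⊕0⊕0⊕0⊕1⊕0⊕0⊕0⊕1⊕0⊕1⊕0⊕1⊕0⊕1⊕0 = 1
Syndrome (s16...s1) = 11000 → position 24.
Overall parity (XOR of all 32 bits, including p0): 1⊕1⊕0⊕0⊕0⊕1⊕1⊕0⊕0⊕1⊕1⊕0⊕0⊕1⊕0⊕0⊕0⊕0⊕0⊕0⊕1⊕0⊕0⊕0⊕1⊕0⊕1⊕0⊕1⊕0⊕1⊕0 = 0
Overall=0, syndrome position=24 → double-bit error detected (uncorrectable).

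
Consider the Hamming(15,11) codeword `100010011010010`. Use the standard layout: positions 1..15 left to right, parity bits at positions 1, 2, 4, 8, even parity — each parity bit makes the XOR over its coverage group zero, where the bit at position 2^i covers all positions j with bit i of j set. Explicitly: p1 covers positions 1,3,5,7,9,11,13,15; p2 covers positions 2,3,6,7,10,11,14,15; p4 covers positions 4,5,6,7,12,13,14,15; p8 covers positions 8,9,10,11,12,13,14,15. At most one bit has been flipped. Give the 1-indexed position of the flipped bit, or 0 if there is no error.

0

s1: b1⊕b3⊕b5⊕b7⊕b9⊕b11⊕b13⊕b15 = 1⊕0⊕1⊕0⊕1⊕1⊕0⊕0 = 0
s2: b2⊕b3⊕b6⊕b7⊕b10⊕b11⊕b14⊕b15 = 0⊕0⊕0⊕0⊕0⊕1⊕1⊕0 = 0
s4: b4⊕b5⊕b6⊕b7⊕b12⊕b13⊕b14⊕b15 = 0⊕1⊕0⊕0⊕0⊕0⊕1⊕0 = 0
s8: b8⊕b9⊕b10⊕b11⊕b12⊕b13⊕b14⊕b15 = 1⊕1⊕0⊕1⊕0⊕0⊕1⊕0 = 0
Syndrome (s8...s1) = 0000 → position 0 (no error).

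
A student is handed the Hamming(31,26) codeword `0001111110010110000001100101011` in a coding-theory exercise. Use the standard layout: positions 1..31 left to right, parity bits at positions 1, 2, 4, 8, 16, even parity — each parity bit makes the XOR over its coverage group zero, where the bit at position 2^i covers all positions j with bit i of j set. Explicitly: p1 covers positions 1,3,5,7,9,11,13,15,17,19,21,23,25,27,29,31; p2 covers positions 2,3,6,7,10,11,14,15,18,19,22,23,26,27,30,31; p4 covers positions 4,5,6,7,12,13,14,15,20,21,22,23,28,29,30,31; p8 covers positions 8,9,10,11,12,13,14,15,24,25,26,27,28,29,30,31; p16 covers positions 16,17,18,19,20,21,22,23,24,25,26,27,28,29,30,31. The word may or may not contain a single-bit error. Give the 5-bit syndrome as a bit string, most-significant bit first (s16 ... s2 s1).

01010

s1: b1⊕b3⊕b5⊕b7⊕b9⊕b11⊕b13⊕b15⊕b17⊕b19⊕b21⊕b23⊕b25⊕b27⊕b29⊕b31 = 0⊕0⊕1⊕1⊕1⊕0⊕0⊕1⊕0⊕0⊕0⊕1⊕0⊕0⊕0⊕1 = 0
s2: b2⊕b3⊕b6⊕b7⊕b10⊕b11⊕b14⊕b15⊕b18⊕b19⊕b22⊕b23⊕b26⊕b27⊕b30⊕b31 = 0⊕0⊕1⊕1⊕0⊕0⊕1⊕1⊕0⊕0⊕1⊕1⊕1⊕0⊕1⊕1 = 1
s4: b4⊕b5⊕b6⊕b7⊕b12⊕b13⊕b14⊕b15⊕b20⊕b21⊕b22⊕b23⊕b28⊕b29⊕b30⊕b31 = 1⊕1⊕1⊕1⊕1⊕0⊕1⊕1⊕0⊕0⊕1⊕1⊕1⊕0⊕1⊕1 = 0
s8: b8⊕b9⊕b10⊕b11⊕b12⊕b13⊕b14⊕b15⊕b24⊕b25⊕b26⊕b27⊕b28⊕b29⊕b30⊕b31 = 1⊕1⊕0⊕0⊕1⊕0⊕1⊕1⊕0⊕0⊕1⊕0⊕1⊕0⊕1⊕1 = 1
s16: b16⊕b17⊕b18⊕b19⊕b20⊕b21⊕b22⊕b23⊕b24⊕b25⊕b26⊕b27⊕b28⊕b29⊕b30⊕b31 = 0⊕0⊕0⊕0⊕0⊕0⊕1⊕1⊕0⊕0⊕1⊕0⊕1⊕0⊕1⊕1 = 0
Syndrome (s16...s1) = 01010 → position 10.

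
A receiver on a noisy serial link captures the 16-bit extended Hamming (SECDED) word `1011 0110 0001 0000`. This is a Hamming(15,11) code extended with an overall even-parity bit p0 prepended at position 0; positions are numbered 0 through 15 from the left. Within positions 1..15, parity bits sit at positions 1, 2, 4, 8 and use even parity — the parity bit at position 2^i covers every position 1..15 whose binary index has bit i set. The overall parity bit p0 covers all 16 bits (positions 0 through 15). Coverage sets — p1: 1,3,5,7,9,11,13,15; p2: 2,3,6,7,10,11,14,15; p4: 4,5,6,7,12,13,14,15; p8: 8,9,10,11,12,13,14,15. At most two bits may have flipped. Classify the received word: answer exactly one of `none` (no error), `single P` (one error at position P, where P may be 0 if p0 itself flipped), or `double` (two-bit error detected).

double

s1: b1⊕b3⊕b5⊕b7⊕b9⊕b11⊕b13⊕b15 = 0⊕1⊕1⊕0⊕0⊕1⊕0⊕0 = 1
s2: b2⊕b3⊕b6⊕b7⊕b10⊕b11⊕b14⊕b15 = 1⊕1⊕1⊕0⊕0⊕1⊕0⊕0 = 0
s4: b4⊕b5⊕b6⊕b7⊕b12⊕b13⊕b14⊕b15 = 0⊕1⊕1⊕0⊕0⊕0⊕0⊕0 = 0
s8: b8⊕b9⊕b10⊕b11⊕b12⊕b13⊕b14⊕b15 = 0⊕0⊕0⊕1⊕0⊕0⊕0⊕0 = 1
Syndrome (s8...s1) = 1001 → position 9.
Overall parity (XOR of all 16 bits, including p0): 1⊕0⊕1⊕1⊕0⊕1⊕1⊕0⊕0⊕0⊕0⊕1⊕0⊕0⊕0⊕0 = 0
Overall=0, syndrome position=9 → double-bit error detected (uncorrectable).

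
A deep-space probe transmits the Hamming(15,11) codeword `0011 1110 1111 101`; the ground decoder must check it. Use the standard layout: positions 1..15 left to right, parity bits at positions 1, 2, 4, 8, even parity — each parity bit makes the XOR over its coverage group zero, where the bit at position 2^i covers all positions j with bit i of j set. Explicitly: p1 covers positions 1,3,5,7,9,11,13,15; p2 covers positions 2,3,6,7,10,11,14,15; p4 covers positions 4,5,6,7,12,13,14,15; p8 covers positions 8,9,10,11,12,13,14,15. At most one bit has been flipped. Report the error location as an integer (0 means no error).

5

s1: b1⊕b3⊕b5⊕b7⊕b9⊕b11⊕b13⊕b15 = 0⊕1⊕1⊕1⊕1⊕1⊕1⊕1 = 1
s2: b2⊕b3⊕b6⊕b7⊕b10⊕b11⊕b14⊕b15 = 0⊕1⊕1⊕1⊕1⊕1⊕0⊕1 = 0
s4: b4⊕b5⊕b6⊕b7⊕b12⊕b13⊕b14⊕b15 = 1⊕1⊕1⊕1⊕1⊕1⊕0⊕1 = 1
s8: b8⊕b9⊕b10⊕b11⊕b12⊕b13⊕b14⊕b15 = 0⊕1⊕1⊕1⊕1⊕1⊕0⊕1 = 0
Syndrome (s8...s1) = 0101 → position 5.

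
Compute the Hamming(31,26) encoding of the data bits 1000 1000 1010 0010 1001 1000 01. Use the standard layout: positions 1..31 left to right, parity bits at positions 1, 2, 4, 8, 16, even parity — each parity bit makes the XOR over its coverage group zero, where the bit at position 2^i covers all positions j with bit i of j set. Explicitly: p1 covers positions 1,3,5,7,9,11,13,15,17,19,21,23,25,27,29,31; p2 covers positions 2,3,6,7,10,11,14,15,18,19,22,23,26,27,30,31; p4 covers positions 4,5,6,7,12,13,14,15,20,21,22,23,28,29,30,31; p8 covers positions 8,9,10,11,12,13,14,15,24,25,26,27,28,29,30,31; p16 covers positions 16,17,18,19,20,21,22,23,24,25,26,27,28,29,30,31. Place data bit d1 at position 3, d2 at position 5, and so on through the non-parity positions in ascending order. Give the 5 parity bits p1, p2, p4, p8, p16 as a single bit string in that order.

01101

Place data bits at non-power-of-two positions: b3=1, b5=0, b6=0, b7=0, b9=1, b10=0, b11=0, b12=0, b13=1, b14=0, b15=1, b17=0, b18=0, b19=0, b20=1, b21=0, b22=1, b23=0, b24=0, b25=1, b26=1, b27=0, b28=0, b29=0, b30=0, b31=1.
p1 = XOR of data positions {3,5,7,9,11,13,15,17,19,21,23,25,27,29,31} = 1⊕0⊕0⊕1⊕0⊕1⊕1⊕0⊕0⊕0⊕0⊕1⊕0⊕0⊕1 = 0
p2 = XOR of data positions {3,6,7,10,11,14,15,18,19,22,23,26,27,30,31} = 1⊕0⊕0⊕0⊕0⊕0⊕1⊕0⊕0⊕1⊕0⊕1⊕0⊕0⊕1 = 1
p4 = XOR of data positions {5,6,7,12,13,14,15,20,21,22,23,28,29,30,31} = 0⊕0⊕0⊕0⊕1⊕0⊕1⊕1⊕0⊕1⊕0⊕0⊕0⊕0⊕1 = 1
p8 = XOR of data positions {9,10,11,12,13,14,15,24,25,26,27,28,29,30,31} = 1⊕0⊕0⊕0⊕1⊕0⊕1⊕0⊕1⊕1⊕0⊕0⊕0⊕0⊕1 = 0
p16 = XOR of data positions {17,18,19,20,21,22,23,24,25,26,27,28,29,30,31} = 0⊕0⊕0⊕1⊕0⊕1⊕0⊕0⊕1⊕1⊕0⊕0⊕0⊕0⊕1 = 1
Parity bits p1,p2,p4,p8,p16 = 01101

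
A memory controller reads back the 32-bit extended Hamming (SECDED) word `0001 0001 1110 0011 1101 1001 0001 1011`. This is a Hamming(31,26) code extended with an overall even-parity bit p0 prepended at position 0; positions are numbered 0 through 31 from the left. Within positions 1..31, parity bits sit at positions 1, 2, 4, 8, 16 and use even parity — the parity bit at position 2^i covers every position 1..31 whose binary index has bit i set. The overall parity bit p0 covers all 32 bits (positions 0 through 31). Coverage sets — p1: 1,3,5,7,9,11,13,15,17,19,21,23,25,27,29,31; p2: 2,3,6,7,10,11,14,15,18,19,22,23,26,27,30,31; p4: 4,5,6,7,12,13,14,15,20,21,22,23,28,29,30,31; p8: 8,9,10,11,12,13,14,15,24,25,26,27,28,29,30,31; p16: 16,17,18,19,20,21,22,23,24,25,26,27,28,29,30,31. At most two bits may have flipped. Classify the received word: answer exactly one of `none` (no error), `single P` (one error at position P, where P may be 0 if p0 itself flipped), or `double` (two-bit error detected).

s1: b1⊕b3⊕b5⊕b7⊕b9⊕b11⊕b13⊕b15⊕b17⊕b19⊕b21⊕b23⊕b25⊕b27⊕b29⊕b31 = 0⊕1⊕0⊕1⊕1⊕0⊕0⊕1⊕1⊕1⊕0⊕1⊕0⊕1⊕0⊕1 = 1
s2: b2⊕b3⊕b6⊕b7⊕b10⊕b11⊕b14⊕b15⊕b18⊕b19⊕b22⊕b23⊕b26⊕b27⊕b30⊕b31 = 0⊕1⊕0⊕1⊕1⊕0⊕1⊕1⊕0⊕1⊕0⊕1⊕0⊕1⊕1⊕1 = 0
s4: b4⊕b5⊕b6⊕b7⊕b12⊕b13⊕b14⊕b15⊕b20⊕b21⊕b22⊕b23⊕b28⊕b29⊕b30⊕b31 = 0⊕0⊕0⊕1⊕0⊕0⊕1⊕1⊕1⊕0⊕0⊕1⊕1⊕0⊕1⊕1 = 0
s8: b8⊕b9⊕b10⊕b11⊕b12⊕b13⊕b14⊕b15⊕b24⊕b25⊕b26⊕b27⊕b28⊕b29⊕b30⊕b31 = 1⊕1⊕1⊕0⊕0⊕0⊕1⊕1⊕0⊕0⊕0⊕1⊕1⊕0⊕1⊕1 = 1
s16: b16⊕b17⊕b18⊕b19⊕b20⊕b21⊕b22⊕b23⊕b24⊕b25⊕b26⊕b27⊕b28⊕b29⊕b30⊕b31 = 1⊕1⊕0⊕1⊕1⊕0⊕0⊕1⊕0⊕0⊕0⊕1⊕1⊕0⊕1⊕1 = 1
Syndrome (s16...s1) = 11001 → position 25.
Overall parity (XOR of all 32 bits, including p0): 0⊕0⊕0⊕1⊕0⊕0⊕0⊕1⊕1⊕1⊕1⊕0⊕0⊕0⊕1⊕1⊕1⊕1⊕0⊕1⊕1⊕0⊕0⊕1⊕0⊕0⊕0⊕1⊕1⊕0⊕1⊕1 = 0
Overall=0, syndrome position=25 → double-bit error detected (uncorrectable).

double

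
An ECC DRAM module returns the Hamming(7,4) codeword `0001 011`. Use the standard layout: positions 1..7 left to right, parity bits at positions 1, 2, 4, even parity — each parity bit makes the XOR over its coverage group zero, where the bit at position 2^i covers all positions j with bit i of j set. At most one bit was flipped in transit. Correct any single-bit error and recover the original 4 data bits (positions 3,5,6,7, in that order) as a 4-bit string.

s1: b1⊕b3⊕b5⊕b7 = 0⊕0⊕0⊕1 = 1
s2: b2⊕b3⊕b6⊕b7 = 0⊕0⊕1⊕1 = 0
s4: b4⊕b5⊕b6⊕b7 = 1⊕0⊕1⊕1 = 1
Syndrome (s4...s1) = 101 → position 5.
Flip bit 5: corrected codeword = 0001111
Data bits at positions 3,5,6,7: 0111

0111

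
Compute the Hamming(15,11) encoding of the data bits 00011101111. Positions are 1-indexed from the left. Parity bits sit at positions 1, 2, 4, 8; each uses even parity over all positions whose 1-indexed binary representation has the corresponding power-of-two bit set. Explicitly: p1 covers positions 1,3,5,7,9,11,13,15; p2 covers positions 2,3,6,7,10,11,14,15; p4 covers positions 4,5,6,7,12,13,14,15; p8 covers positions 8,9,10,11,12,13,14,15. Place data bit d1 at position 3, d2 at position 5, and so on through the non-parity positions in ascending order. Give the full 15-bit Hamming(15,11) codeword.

Place data bits at non-power-of-two positions: b3=0, b5=0, b6=0, b7=1, b9=1, b10=1, b11=0, b12=1, b13=1, b14=1, b15=1.
p1 = XOR of data positions {3,5,7,9,11,13,15} = 0⊕0⊕1⊕1⊕0⊕1⊕1 = 0
p2 = XOR of data positions {3,6,7,10,11,14,15} = 0⊕0⊕1⊕1⊕0⊕1⊕1 = 0
p4 = XOR of data positions {5,6,7,12,13,14,15} = 0⊕0⊕1⊕1⊕1⊕1⊕1 = 1
p8 = XOR of data positions {9,10,11,12,13,14,15} = 1⊕1⊕0⊕1⊕1⊕1⊕1 = 0
Codeword b1..b15 = 000100101101111

000100101101111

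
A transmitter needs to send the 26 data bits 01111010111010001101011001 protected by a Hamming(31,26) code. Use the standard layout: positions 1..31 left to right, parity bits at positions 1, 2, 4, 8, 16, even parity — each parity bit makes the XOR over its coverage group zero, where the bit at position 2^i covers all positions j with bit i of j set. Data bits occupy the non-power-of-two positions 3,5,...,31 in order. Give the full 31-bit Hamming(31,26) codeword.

0000111110101111010001101011001

Place data bits at non-power-of-two positions: b3=0, b5=1, b6=1, b7=1, b9=1, b10=0, b11=1, b12=0, b13=1, b14=1, b15=1, b17=0, b18=1, b19=0, b20=0, b21=0, b22=1, b23=1, b24=0, b25=1, b26=0, b27=1, b28=1, b29=0, b30=0, b31=1.
p1 = XOR of data positions {3,5,7,9,11,13,15,17,19,21,23,25,27,29,31} = 0⊕1⊕1⊕1⊕1⊕1⊕1⊕0⊕0⊕0⊕1⊕1⊕1⊕0⊕1 = 0
p2 = XOR of data positions {3,6,7,10,11,14,15,18,19,22,23,26,27,30,31} = 0⊕1⊕1⊕0⊕1⊕1⊕1⊕1⊕0⊕1⊕1⊕0⊕1⊕0⊕1 = 0
p4 = XOR of data positions {5,6,7,12,13,14,15,20,21,22,23,28,29,30,31} = 1⊕1⊕1⊕0⊕1⊕1⊕1⊕0⊕0⊕1⊕1⊕1⊕0⊕0⊕1 = 0
p8 = XOR of data positions {9,10,11,12,13,14,15,24,25,26,27,28,29,30,31} = 1⊕0⊕1⊕0⊕1⊕1⊕1⊕0⊕1⊕0⊕1⊕1⊕0⊕0⊕1 = 1
p16 = XOR of data positions {17,18,19,20,21,22,23,24,25,26,27,28,29,30,31} = 0⊕1⊕0⊕0⊕0⊕1⊕1⊕0⊕1⊕0⊕1⊕1⊕0⊕0⊕1 = 1
Codeword b1..b31 = 0000111110101111010001101011001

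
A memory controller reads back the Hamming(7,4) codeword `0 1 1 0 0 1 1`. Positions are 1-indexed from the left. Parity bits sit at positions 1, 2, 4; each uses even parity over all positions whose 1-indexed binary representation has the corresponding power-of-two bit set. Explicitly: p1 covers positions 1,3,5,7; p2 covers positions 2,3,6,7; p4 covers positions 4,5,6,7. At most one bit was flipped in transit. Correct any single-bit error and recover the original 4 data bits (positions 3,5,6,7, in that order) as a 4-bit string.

1011

s1: b1⊕b3⊕b5⊕b7 = 0⊕1⊕0⊕1 = 0
s2: b2⊕b3⊕b6⊕b7 = 1⊕1⊕1⊕1 = 0
s4: b4⊕b5⊕b6⊕b7 = 0⊕0⊕1⊕1 = 0
Syndrome (s4...s1) = 000 → position 0 (no error).
No correction needed.
Data bits at positions 3,5,6,7: 1011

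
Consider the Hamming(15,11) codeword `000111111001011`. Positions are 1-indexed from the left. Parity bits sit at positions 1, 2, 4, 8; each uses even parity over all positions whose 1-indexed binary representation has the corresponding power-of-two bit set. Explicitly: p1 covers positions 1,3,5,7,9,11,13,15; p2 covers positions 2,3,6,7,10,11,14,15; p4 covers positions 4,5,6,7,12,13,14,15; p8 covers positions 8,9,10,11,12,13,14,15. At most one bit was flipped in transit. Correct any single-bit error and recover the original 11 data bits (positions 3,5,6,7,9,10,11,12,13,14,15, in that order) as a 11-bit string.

01111000011

s1: b1⊕b3⊕b5⊕b7⊕b9⊕b11⊕b13⊕b15 = 0⊕0⊕1⊕1⊕1⊕0⊕0⊕1 = 0
s2: b2⊕b3⊕b6⊕b7⊕b10⊕b11⊕b14⊕b15 = 0⊕0⊕1⊕1⊕0⊕0⊕1⊕1 = 0
s4: b4⊕b5⊕b6⊕b7⊕b12⊕b13⊕b14⊕b15 = 1⊕1⊕1⊕1⊕1⊕0⊕1⊕1 = 1
s8: b8⊕b9⊕b10⊕b11⊕b12⊕b13⊕b14⊕b15 = 1⊕1⊕0⊕0⊕1⊕0⊕1⊕1 = 1
Syndrome (s8...s1) = 1100 → position 12.
Flip bit 12: corrected codeword = 000111111000011
Data bits at positions 3,5,6,7,9,10,11,12,13,14,15: 01111000011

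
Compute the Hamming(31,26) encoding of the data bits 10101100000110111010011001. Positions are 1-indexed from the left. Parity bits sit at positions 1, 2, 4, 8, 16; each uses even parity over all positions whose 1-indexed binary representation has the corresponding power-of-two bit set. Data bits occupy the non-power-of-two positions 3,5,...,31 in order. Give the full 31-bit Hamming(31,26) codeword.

0110010011000001110111010011001

Place data bits at non-power-of-two positions: b3=1, b5=0, b6=1, b7=0, b9=1, b10=1, b11=0, b12=0, b13=0, b14=0, b15=0, b17=1, b18=1, b19=0, b20=1, b21=1, b22=1, b23=0, b24=1, b25=0, b26=0, b27=1, b28=1, b29=0, b30=0, b31=1.
p1 = XOR of data positions {3,5,7,9,11,13,15,17,19,21,23,25,27,29,31} = 1⊕0⊕0⊕1⊕0⊕0⊕0⊕1⊕0⊕1⊕0⊕0⊕1⊕0⊕1 = 0
p2 = XOR of data positions {3,6,7,10,11,14,15,18,19,22,23,26,27,30,31} = 1⊕1⊕0⊕1⊕0⊕0⊕0⊕1⊕0⊕1⊕0⊕0⊕1⊕0⊕1 = 1
p4 = XOR of data positions {5,6,7,12,13,14,15,20,21,22,23,28,29,30,31} = 0⊕1⊕0⊕0⊕0⊕0⊕0⊕1⊕1⊕1⊕0⊕1⊕0⊕0⊕1 = 0
p8 = XOR of data positions {9,10,11,12,13,14,15,24,25,26,27,28,29,30,31} = 1⊕1⊕0⊕0⊕0⊕0⊕0⊕1⊕0⊕0⊕1⊕1⊕0⊕0⊕1 = 0
p16 = XOR of data positions {17,18,19,20,21,22,23,24,25,26,27,28,29,30,31} = 1⊕1⊕0⊕1⊕1⊕1⊕0⊕1⊕0⊕0⊕1⊕1⊕0⊕0⊕1 = 1
Codeword b1..b31 = 0110010011000001110111010011001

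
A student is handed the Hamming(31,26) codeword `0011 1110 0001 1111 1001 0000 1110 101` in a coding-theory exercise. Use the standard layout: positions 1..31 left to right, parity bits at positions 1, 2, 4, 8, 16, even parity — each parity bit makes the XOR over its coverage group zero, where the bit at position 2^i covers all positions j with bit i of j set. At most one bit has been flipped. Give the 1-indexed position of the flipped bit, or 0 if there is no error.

s1: b1⊕b3⊕b5⊕b7⊕b9⊕b11⊕b13⊕b15⊕b17⊕b19⊕b21⊕b23⊕b25⊕b27⊕b29⊕b31 = 0⊕1⊕1⊕1⊕0⊕0⊕1⊕1⊕1⊕0⊕0⊕0⊕1⊕1⊕1⊕1 = 0
s2: b2⊕b3⊕b6⊕b7⊕b10⊕b11⊕b14⊕b15⊕b18⊕b19⊕b22⊕b23⊕b26⊕b27⊕b30⊕b31 = 0⊕1⊕1⊕1⊕0⊕0⊕1⊕1⊕0⊕0⊕0⊕0⊕1⊕1⊕0⊕1 = 0
s4: b4⊕b5⊕b6⊕b7⊕b12⊕b13⊕b14⊕b15⊕b20⊕b21⊕b22⊕b23⊕b28⊕b29⊕b30⊕b31 = 1⊕1⊕1⊕1⊕1⊕1⊕1⊕1⊕1⊕0⊕0⊕0⊕0⊕1⊕0⊕1 = 1
s8: b8⊕b9⊕b10⊕b11⊕b12⊕b13⊕b14⊕b15⊕b24⊕b25⊕b26⊕b27⊕b28⊕b29⊕b30⊕b31 = 0⊕0⊕0⊕0⊕1⊕1⊕1⊕1⊕0⊕1⊕1⊕1⊕0⊕1⊕0⊕1 = 1
s16: b16⊕b17⊕b18⊕b19⊕b20⊕b21⊕b22⊕b23⊕b24⊕b25⊕b26⊕b27⊕b28⊕b29⊕b30⊕b31 = 1⊕1⊕0⊕0⊕1⊕0⊕0⊕0⊕0⊕1⊕1⊕1⊕0⊕1⊕0⊕1 = 0
Syndrome (s16...s1) = 01100 → position 12.

12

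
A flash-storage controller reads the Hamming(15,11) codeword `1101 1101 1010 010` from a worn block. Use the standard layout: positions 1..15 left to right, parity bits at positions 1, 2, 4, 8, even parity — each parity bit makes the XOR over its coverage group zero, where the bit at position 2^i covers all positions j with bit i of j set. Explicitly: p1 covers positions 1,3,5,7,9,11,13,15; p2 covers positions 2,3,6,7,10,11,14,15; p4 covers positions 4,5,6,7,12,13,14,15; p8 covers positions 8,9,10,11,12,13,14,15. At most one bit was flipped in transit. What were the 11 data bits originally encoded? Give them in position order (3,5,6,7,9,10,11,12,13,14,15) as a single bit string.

01101010010

s1: b1⊕b3⊕b5⊕b7⊕b9⊕b11⊕b13⊕b15 = 1⊕0⊕1⊕0⊕1⊕1⊕0⊕0 = 0
s2: b2⊕b3⊕b6⊕b7⊕b10⊕b11⊕b14⊕b15 = 1⊕0⊕1⊕0⊕0⊕1⊕1⊕0 = 0
s4: b4⊕b5⊕b6⊕b7⊕b12⊕b13⊕b14⊕b15 = 1⊕1⊕1⊕0⊕0⊕0⊕1⊕0 = 0
s8: b8⊕b9⊕b10⊕b11⊕b12⊕b13⊕b14⊕b15 = 1⊕1⊕0⊕1⊕0⊕0⊕1⊕0 = 0
Syndrome (s8...s1) = 0000 → position 0 (no error).
No correction needed.
Data bits at positions 3,5,6,7,9,10,11,12,13,14,15: 01101010010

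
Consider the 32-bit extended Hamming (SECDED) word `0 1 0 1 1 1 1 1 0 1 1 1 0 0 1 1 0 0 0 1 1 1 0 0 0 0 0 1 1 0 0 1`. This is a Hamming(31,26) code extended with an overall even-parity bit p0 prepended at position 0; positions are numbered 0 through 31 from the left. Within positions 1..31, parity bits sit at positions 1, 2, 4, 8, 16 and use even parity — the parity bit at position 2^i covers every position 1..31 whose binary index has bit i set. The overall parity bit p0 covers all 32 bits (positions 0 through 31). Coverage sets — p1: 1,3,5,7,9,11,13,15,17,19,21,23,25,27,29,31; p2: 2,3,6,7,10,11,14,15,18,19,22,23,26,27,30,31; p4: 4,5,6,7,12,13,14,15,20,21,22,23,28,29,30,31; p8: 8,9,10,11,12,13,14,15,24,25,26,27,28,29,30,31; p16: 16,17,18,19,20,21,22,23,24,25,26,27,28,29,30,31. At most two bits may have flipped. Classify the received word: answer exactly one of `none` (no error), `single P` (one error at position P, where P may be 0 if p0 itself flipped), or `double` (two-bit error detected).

s1: b1⊕b3⊕b5⊕b7⊕b9⊕b11⊕b13⊕b15⊕b17⊕b19⊕b21⊕b23⊕b25⊕b27⊕b29⊕b31 = 1⊕1⊕1⊕1⊕1⊕1⊕0⊕1⊕0⊕1⊕1⊕0⊕0⊕1⊕0⊕1 = 1
s2: b2⊕b3⊕b6⊕b7⊕b10⊕b11⊕b14⊕b15⊕b18⊕b19⊕b22⊕b23⊕b26⊕b27⊕b30⊕b31 = 0⊕1⊕1⊕1⊕1⊕1⊕1⊕1⊕0⊕1⊕0⊕0⊕0⊕1⊕0⊕1 = 0
s4: b4⊕b5⊕b6⊕b7⊕b12⊕b13⊕b14⊕b15⊕b20⊕b21⊕b22⊕b23⊕b28⊕b29⊕b30⊕b31 = 1⊕1⊕1⊕1⊕0⊕0⊕1⊕1⊕1⊕1⊕0⊕0⊕1⊕0⊕0⊕1 = 0
s8: b8⊕b9⊕b10⊕b11⊕b12⊕b13⊕b14⊕b15⊕b24⊕b25⊕b26⊕b27⊕b28⊕b29⊕b30⊕b31 = 0⊕1⊕1⊕1⊕0⊕0⊕1⊕1⊕0⊕0⊕0⊕1⊕1⊕0⊕0⊕1 = 0
s16: b16⊕b17⊕b18⊕b19⊕b20⊕b21⊕b22⊕b23⊕b24⊕b25⊕b26⊕b27⊕b28⊕b29⊕b30⊕b31 = 0⊕0⊕0⊕1⊕1⊕1⊕0⊕0⊕0⊕0⊕0⊕1⊕1⊕0⊕0⊕1 = 0
Syndrome (s16...s1) = 00001 → position 1.
Overall parity (XOR of all 32 bits, including p0): 0⊕1⊕0⊕1⊕1⊕1⊕1⊕1⊕0⊕1⊕1⊕1⊕0⊕0⊕1⊕1⊕0⊕0⊕0⊕1⊕1⊕1⊕0⊕0⊕0⊕0⊕0⊕1⊕1⊕0⊕0⊕1 = 1
Overall=1, syndrome position=1 → single-bit error at position 1.

single 1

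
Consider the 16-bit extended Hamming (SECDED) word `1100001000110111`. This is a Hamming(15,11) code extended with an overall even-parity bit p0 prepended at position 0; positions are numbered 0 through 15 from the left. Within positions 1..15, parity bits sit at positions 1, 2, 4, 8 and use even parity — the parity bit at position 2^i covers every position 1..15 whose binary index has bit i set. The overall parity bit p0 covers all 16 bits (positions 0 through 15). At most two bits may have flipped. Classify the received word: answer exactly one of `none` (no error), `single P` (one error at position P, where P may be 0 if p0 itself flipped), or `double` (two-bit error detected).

s1: b1⊕b3⊕b5⊕b7⊕b9⊕b11⊕b13⊕b15 = 1⊕0⊕0⊕0⊕0⊕1⊕1⊕1 = 0
s2: b2⊕b3⊕b6⊕b7⊕b10⊕b11⊕b14⊕b15 = 0⊕0⊕1⊕0⊕1⊕1⊕1⊕1 = 1
s4: b4⊕b5⊕b6⊕b7⊕b12⊕b13⊕b14⊕b15 = 0⊕0⊕1⊕0⊕0⊕1⊕1⊕1 = 0
s8: b8⊕b9⊕b10⊕b11⊕b12⊕b13⊕b14⊕b15 = 0⊕0⊕1⊕1⊕0⊕1⊕1⊕1 = 1
Syndrome (s8...s1) = 1010 → position 10.
Overall parity (XOR of all 16 bits, including p0): 1⊕1⊕0⊕0⊕0⊕0⊕1⊕0⊕0⊕0⊕1⊕1⊕0⊕1⊕1⊕1 = 0
Overall=0, syndrome position=10 → double-bit error detected (uncorrectable).

double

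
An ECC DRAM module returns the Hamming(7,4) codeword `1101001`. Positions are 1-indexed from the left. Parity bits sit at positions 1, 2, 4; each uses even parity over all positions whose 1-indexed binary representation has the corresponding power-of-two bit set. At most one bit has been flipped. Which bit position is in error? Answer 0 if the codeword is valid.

s1: b1⊕b3⊕b5⊕b7 = 1⊕0⊕0⊕1 = 0
s2: b2⊕b3⊕b6⊕b7 = 1⊕0⊕0⊕1 = 0
s4: b4⊕b5⊕b6⊕b7 = 1⊕0⊕0⊕1 = 0
Syndrome (s4...s1) = 000 → position 0 (no error).

0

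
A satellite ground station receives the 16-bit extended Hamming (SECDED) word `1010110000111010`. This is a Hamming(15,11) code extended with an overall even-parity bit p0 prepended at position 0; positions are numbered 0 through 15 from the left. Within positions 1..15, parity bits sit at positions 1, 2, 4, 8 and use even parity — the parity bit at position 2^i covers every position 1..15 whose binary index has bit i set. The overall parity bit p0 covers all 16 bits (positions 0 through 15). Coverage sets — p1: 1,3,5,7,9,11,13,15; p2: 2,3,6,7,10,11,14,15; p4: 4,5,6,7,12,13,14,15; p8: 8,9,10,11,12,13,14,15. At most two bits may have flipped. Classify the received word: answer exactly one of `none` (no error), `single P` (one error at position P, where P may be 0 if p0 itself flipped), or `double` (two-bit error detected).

none

s1: b1⊕b3⊕b5⊕b7⊕b9⊕b11⊕b13⊕b15 = 0⊕0⊕1⊕0⊕0⊕1⊕0⊕0 = 0
s2: b2⊕b3⊕b6⊕b7⊕b10⊕b11⊕b14⊕b15 = 1⊕0⊕0⊕0⊕1⊕1⊕1⊕0 = 0
s4: b4⊕b5⊕b6⊕b7⊕b12⊕b13⊕b14⊕b15 = 1⊕1⊕0⊕0⊕1⊕0⊕1⊕0 = 0
s8: b8⊕b9⊕b10⊕b11⊕b12⊕b13⊕b14⊕b15 = 0⊕0⊕1⊕1⊕1⊕0⊕1⊕0 = 0
Syndrome (s8...s1) = 0000 → position 0 (no error).
Overall parity (XOR of all 16 bits, including p0): 1⊕0⊕1⊕0⊕1⊕1⊕0⊕0⊕0⊕0⊕1⊕1⊕1⊕0⊕1⊕0 = 0
Overall=0, syndrome position=0 → no error.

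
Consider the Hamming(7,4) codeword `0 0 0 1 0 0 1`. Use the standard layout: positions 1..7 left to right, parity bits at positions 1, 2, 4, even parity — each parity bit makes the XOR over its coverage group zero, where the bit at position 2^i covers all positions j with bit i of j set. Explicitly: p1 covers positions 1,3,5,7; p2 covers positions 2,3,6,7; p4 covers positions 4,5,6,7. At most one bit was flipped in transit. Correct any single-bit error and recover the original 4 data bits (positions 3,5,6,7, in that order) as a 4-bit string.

s1: b1⊕b3⊕b5⊕b7 = 0⊕0⊕0⊕1 = 1
s2: b2⊕b3⊕b6⊕b7 = 0⊕0⊕0⊕1 = 1
s4: b4⊕b5⊕b6⊕b7 = 1⊕0⊕0⊕1 = 0
Syndrome (s4...s1) = 011 → position 3.
Flip bit 3: corrected codeword = 0011001
Data bits at positions 3,5,6,7: 1001

1001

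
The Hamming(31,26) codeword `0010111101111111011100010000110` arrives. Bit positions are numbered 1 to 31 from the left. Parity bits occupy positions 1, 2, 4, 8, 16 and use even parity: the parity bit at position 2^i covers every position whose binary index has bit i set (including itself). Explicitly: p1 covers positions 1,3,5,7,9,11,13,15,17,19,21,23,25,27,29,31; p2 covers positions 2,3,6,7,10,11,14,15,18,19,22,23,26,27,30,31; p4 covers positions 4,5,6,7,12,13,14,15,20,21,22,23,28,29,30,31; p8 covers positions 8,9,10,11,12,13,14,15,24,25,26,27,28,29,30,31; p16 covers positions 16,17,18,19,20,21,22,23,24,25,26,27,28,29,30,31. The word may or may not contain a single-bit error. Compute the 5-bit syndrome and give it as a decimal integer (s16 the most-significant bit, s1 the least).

s1: b1⊕b3⊕b5⊕b7⊕b9⊕b11⊕b13⊕b15⊕b17⊕b19⊕b21⊕b23⊕b25⊕b27⊕b29⊕b31 = 0⊕1⊕1⊕1⊕0⊕1⊕1⊕1⊕0⊕1⊕0⊕0⊕0⊕0⊕1⊕0 = 0
s2: b2⊕b3⊕b6⊕b7⊕b10⊕b11⊕b14⊕b15⊕b18⊕b19⊕b22⊕b23⊕b26⊕b27⊕b30⊕b31 = 0⊕1⊕1⊕1⊕1⊕1⊕1⊕1⊕1⊕1⊕0⊕0⊕0⊕0⊕1⊕0 = 0
s4: b4⊕b5⊕b6⊕b7⊕b12⊕b13⊕b14⊕b15⊕b20⊕b21⊕b22⊕b23⊕b28⊕b29⊕b30⊕b31 = 0⊕1⊕1⊕1⊕1⊕1⊕1⊕1⊕1⊕0⊕0⊕0⊕0⊕1⊕1⊕0 = 0
s8: b8⊕b9⊕b10⊕b11⊕b12⊕b13⊕b14⊕b15⊕b24⊕b25⊕b26⊕b27⊕b28⊕b29⊕b30⊕b31 = 1⊕0⊕1⊕1⊕1⊕1⊕1⊕1⊕1⊕0⊕0⊕0⊕0⊕1⊕1⊕0 = 0
s16: b16⊕b17⊕b18⊕b19⊕b20⊕b21⊕b22⊕b23⊕b24⊕b25⊕b26⊕b27⊕b28⊕b29⊕b30⊕b31 = 1⊕0⊕1⊕1⊕1⊕0⊕0⊕0⊕1⊕0⊕0⊕0⊕0⊕1⊕1⊕0 = 1
Syndrome (s16...s1) = 10000 → position 16.

16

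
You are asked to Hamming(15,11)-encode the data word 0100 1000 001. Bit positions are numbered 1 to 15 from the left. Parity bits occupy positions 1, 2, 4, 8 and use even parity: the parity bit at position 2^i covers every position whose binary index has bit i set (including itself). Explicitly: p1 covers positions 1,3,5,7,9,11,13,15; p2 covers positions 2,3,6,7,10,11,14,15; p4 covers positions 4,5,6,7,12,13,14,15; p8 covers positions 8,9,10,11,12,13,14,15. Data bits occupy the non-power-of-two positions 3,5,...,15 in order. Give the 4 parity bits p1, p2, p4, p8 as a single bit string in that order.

Place data bits at non-power-of-two positions: b3=0, b5=1, b6=0, b7=0, b9=1, b10=0, b11=0, b12=0, b13=0, b14=0, b15=1.
p1 = XOR of data positions {3,5,7,9,11,13,15} = 0⊕1⊕0⊕1⊕0⊕0⊕1 = 1
p2 = XOR of data positions {3,6,7,10,11,14,15} = 0⊕0⊕0⊕0⊕0⊕0⊕1 = 1
p4 = XOR of data positions {5,6,7,12,13,14,15} = 1⊕0⊕0⊕0⊕0⊕0⊕1 = 0
p8 = XOR of data positions {9,10,11,12,13,14,15} = 1⊕0⊕0⊕0⊕0⊕0⊕1 = 0
Parity bits p1,p2,p4,p8 = 1100

1100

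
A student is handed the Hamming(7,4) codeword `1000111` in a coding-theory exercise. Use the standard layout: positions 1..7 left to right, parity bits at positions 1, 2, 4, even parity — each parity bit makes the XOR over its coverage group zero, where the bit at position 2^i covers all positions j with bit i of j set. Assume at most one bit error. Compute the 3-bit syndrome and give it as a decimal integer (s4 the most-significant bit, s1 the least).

s1: b1⊕b3⊕b5⊕b7 = 1⊕0⊕1⊕1 = 1
s2: b2⊕b3⊕b6⊕b7 = 0⊕0⊕1⊕1 = 0
s4: b4⊕b5⊕b6⊕b7 = 0⊕1⊕1⊕1 = 1
Syndrome (s4...s1) = 101 → position 5.

5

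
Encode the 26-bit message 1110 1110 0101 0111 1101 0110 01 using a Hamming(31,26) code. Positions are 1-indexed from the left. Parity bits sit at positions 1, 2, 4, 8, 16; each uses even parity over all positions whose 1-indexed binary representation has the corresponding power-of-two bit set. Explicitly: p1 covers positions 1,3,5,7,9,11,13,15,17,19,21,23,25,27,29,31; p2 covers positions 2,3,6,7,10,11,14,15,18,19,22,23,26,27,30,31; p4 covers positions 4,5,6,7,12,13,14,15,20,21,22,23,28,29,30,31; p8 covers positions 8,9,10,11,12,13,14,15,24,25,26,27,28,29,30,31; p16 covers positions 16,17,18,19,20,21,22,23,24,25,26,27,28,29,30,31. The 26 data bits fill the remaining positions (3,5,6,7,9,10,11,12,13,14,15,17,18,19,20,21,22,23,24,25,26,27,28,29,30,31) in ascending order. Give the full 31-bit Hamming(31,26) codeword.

1011110011100100101111101011001

Place data bits at non-power-of-two positions: b3=1, b5=1, b6=1, b7=0, b9=1, b10=1, b11=1, b12=0, b13=0, b14=1, b15=0, b17=1, b18=0, b19=1, b20=1, b21=1, b22=1, b23=1, b24=0, b25=1, b26=0, b27=1, b28=1, b29=0, b30=0, b31=1.
p1 = XOR of data positions {3,5,7,9,11,13,15,17,19,21,23,25,27,29,31} = 1⊕1⊕0⊕1⊕1⊕0⊕0⊕1⊕1⊕1⊕1⊕1⊕1⊕0⊕1 = 1
p2 = XOR of data positions {3,6,7,10,11,14,15,18,19,22,23,26,27,30,31} = 1⊕1⊕0⊕1⊕1⊕1⊕0⊕0⊕1⊕1⊕1⊕0⊕1⊕0⊕1 = 0
p4 = XOR of data positions {5,6,7,12,13,14,15,20,21,22,23,28,29,30,31} = 1⊕1⊕0⊕0⊕0⊕1⊕0⊕1⊕1⊕1⊕1⊕1⊕0⊕0⊕1 = 1
p8 = XOR of data positions {9,10,11,12,13,14,15,24,25,26,27,28,29,30,31} = 1⊕1⊕1⊕0⊕0⊕1⊕0⊕0⊕1⊕0⊕1⊕1⊕0⊕0⊕1 = 0
p16 = XOR of data positions {17,18,19,20,21,22,23,24,25,26,27,28,29,30,31} = 1⊕0⊕1⊕1⊕1⊕1⊕1⊕0⊕1⊕0⊕1⊕1⊕0⊕0⊕1 = 0
Codeword b1..b31 = 1011110011100100101111101011001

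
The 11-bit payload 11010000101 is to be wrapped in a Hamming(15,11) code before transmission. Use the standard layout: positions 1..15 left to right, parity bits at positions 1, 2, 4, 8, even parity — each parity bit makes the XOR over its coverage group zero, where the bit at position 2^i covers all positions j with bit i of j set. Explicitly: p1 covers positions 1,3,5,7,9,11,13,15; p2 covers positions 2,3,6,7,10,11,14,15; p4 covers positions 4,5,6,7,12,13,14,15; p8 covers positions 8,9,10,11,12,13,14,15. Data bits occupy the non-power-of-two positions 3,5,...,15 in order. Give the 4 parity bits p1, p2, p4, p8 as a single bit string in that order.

1100

Place data bits at non-power-of-two positions: b3=1, b5=1, b6=0, b7=1, b9=0, b10=0, b11=0, b12=0, b13=1, b14=0, b15=1.
p1 = XOR of data positions {3,5,7,9,11,13,15} = 1⊕1⊕1⊕0⊕0⊕1⊕1 = 1
p2 = XOR of data positions {3,6,7,10,11,14,15} = 1⊕0⊕1⊕0⊕0⊕0⊕1 = 1
p4 = XOR of data positions {5,6,7,12,13,14,15} = 1⊕0⊕1⊕0⊕1⊕0⊕1 = 0
p8 = XOR of data positions {9,10,11,12,13,14,15} = 0⊕0⊕0⊕0⊕1⊕0⊕1 = 0
Parity bits p1,p2,p4,p8 = 1100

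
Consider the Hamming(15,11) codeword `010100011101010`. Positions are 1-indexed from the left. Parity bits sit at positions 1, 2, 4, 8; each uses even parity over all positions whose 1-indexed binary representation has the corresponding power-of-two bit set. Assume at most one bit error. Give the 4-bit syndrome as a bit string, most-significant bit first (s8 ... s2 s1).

1111

s1: b1⊕b3⊕b5⊕b7⊕b9⊕b11⊕b13⊕b15 = 0⊕0⊕0⊕0⊕1⊕0⊕0⊕0 = 1
s2: b2⊕b3⊕b6⊕b7⊕b10⊕b11⊕b14⊕b15 = 1⊕0⊕0⊕0⊕1⊕0⊕1⊕0 = 1
s4: b4⊕b5⊕b6⊕b7⊕b12⊕b13⊕b14⊕b15 = 1⊕0⊕0⊕0⊕1⊕0⊕1⊕0 = 1
s8: b8⊕b9⊕b10⊕b11⊕b12⊕b13⊕b14⊕b15 = 1⊕1⊕1⊕0⊕1⊕0⊕1⊕0 = 1
Syndrome (s8...s1) = 1111 → position 15.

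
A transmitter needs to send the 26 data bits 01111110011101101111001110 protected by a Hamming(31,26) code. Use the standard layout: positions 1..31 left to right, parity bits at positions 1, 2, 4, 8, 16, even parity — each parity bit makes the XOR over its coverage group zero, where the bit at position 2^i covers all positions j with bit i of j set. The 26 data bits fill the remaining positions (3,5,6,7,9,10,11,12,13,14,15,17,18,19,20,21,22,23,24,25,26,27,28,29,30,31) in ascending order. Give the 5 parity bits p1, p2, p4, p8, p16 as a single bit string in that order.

Place data bits at non-power-of-two positions: b3=0, b5=1, b6=1, b7=1, b9=1, b10=1, b11=1, b12=0, b13=0, b14=1, b15=1, b17=1, b18=0, b19=1, b20=1, b21=0, b22=1, b23=1, b24=1, b25=1, b26=0, b27=0, b28=1, b29=1, b30=1, b31=0.
p1 = XOR of data positions {3,5,7,9,11,13,15,17,19,21,23,25,27,29,31} = 0⊕1⊕1⊕1⊕1⊕0⊕1⊕1⊕1⊕0⊕1⊕1⊕0⊕1⊕0 = 0
p2 = XOR of data positions {3,6,7,10,11,14,15,18,19,22,23,26,27,30,31} = 0⊕1⊕1⊕1⊕1⊕1⊕1⊕0⊕1⊕1⊕1⊕0⊕0⊕1⊕0 = 0
p4 = XOR of data positions {5,6,7,12,13,14,15,20,21,22,23,28,29,30,31} = 1⊕1⊕1⊕0⊕0⊕1⊕1⊕1⊕0⊕1⊕1⊕1⊕1⊕1⊕0 = 1
p8 = XOR of data positions {9,10,11,12,13,14,15,24,25,26,27,28,29,30,31} = 1⊕1⊕1⊕0⊕0⊕1⊕1⊕1⊕1⊕0⊕0⊕1⊕1⊕1⊕0 = 0
p16 = XOR of data positions {17,18,19,20,21,22,23,24,25,26,27,28,29,30,31} = 1⊕0⊕1⊕1⊕0⊕1⊕1⊕1⊕1⊕0⊕0⊕1⊕1⊕1⊕0 = 0
Parity bits p1,p2,p4,p8,p16 = 00100

00100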